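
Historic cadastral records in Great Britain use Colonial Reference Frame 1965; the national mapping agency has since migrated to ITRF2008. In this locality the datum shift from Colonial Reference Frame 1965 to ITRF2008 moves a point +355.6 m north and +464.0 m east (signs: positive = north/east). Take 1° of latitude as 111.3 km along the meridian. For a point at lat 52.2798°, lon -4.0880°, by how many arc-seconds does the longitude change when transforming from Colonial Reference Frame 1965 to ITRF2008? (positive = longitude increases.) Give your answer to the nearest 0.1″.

Δλ = 24.5″

At latitude 52.2798°, cos φ = 0.611806.
1° of longitude at this latitude = 111.3 × cos φ = 68.09 km, so Δλ = 464.0 / 68094.0 = 0.0068141° = 24.531″.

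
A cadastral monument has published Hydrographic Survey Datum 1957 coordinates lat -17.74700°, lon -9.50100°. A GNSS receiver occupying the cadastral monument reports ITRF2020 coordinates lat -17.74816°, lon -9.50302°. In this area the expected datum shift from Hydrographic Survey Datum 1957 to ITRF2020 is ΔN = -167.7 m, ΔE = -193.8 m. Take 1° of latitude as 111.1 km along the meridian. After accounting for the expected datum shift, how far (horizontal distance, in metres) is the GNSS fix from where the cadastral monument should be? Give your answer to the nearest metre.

44 m

Observed coordinate differences: Δφ = -0.00116°, Δλ = -0.00202°.
Converting to metres (1° lat = 111100 m, cos φ = 0.952412): observed ΔN = -128.9 m, observed ΔE = -213.7 m.
Subtracting the expected shift leaves a residual of -128.9 − (-167.7) = 38.8 m north and -213.7 − (-193.8) = -19.9 m east.
Residual distance = √(38.8² + (-19.9)²) = 43.6 m.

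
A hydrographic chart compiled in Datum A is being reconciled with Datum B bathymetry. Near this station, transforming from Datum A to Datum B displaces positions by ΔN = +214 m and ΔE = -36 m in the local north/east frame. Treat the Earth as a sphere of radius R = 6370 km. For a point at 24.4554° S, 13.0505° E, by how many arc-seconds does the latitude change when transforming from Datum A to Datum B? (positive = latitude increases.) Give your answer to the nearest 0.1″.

On a sphere of radius R, 1 rad of latitude = R, so Δφ = ΔN / R = 214.0 / 6370000 = 3.3595e-05 rad = 6.929″.

Δφ = 6.9″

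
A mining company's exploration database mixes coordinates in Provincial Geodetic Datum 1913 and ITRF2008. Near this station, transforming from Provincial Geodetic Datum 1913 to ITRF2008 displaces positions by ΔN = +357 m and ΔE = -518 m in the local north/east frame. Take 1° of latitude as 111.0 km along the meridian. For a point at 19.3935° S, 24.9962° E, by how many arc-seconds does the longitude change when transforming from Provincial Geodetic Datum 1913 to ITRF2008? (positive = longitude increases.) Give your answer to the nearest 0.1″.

At latitude -19.3935°, cos φ = 0.943260.
1° of longitude at this latitude = 111.0 × cos φ = 104.70 km, so Δλ = -518.0 / 104701.9 = -0.0049474° = -17.811″.

Δλ = -17.8″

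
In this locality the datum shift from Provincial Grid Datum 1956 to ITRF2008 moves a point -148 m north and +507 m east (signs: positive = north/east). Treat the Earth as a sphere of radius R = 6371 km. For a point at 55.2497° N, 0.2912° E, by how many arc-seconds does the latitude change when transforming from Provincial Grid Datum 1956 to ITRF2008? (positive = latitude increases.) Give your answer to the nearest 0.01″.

On a sphere of radius R, 1 rad of latitude = R, so Δφ = ΔN / R = -148.0 / 6371000 = -2.3230e-05 rad = -4.792″.

Δφ = -4.79″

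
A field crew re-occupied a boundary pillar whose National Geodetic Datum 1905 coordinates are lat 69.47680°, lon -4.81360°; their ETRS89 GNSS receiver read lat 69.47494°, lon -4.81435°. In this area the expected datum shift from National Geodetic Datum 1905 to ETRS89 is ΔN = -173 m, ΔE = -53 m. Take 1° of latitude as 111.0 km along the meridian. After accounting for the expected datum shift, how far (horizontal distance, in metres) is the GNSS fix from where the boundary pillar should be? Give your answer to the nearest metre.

41 m

Observed coordinate differences: Δφ = -0.00186°, Δλ = -0.00075°.
Converting to metres (1° lat = 111000 m, cos φ = 0.350587): observed ΔN = -206.5 m, observed ΔE = -29.2 m.
Subtracting the expected shift leaves a residual of -206.5 − (-173) = -33.5 m north and -29.2 − (-53) = 23.8 m east.
Residual distance = √((-33.5)² + 23.8²) = 41.1 m.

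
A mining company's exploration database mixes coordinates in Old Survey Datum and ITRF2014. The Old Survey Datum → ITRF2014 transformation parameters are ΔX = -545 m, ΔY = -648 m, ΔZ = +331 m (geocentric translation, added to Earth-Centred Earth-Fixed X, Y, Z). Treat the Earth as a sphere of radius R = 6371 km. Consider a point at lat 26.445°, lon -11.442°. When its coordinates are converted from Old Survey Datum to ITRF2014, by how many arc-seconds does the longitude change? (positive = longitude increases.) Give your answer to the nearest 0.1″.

Δλ = -26.9″

sin φ = 0.445339, cos φ = 0.895362, sin λ = -0.198376, cos λ = 0.980126.
East component: ΔE = −sin λ·ΔX + cos λ·ΔY = −(-0.198376)(-545) + (0.980126)(-648) = -743.24 m.
1° of latitude spans πR/180 = 111195 m; at latitude φ, 1° of longitude spans that × cos φ = 99559.7 m, so Δλ = -743.24 / 99559.7 × 3600 = -26.875″.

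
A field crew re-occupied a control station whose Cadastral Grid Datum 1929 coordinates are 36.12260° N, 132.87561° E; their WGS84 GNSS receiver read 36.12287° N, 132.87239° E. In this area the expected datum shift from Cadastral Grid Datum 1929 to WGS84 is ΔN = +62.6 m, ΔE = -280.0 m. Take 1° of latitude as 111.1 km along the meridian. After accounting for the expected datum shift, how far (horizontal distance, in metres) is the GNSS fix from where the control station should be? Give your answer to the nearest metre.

Observed coordinate differences: Δφ = +0.00027°, Δλ = -0.00322°.
Converting to metres (1° lat = 111100 m, cos φ = 0.807757): observed ΔN = 30.0 m, observed ΔE = -289.0 m.
Subtracting the expected shift leaves a residual of 30.0 − (62.6) = -32.6 m north and -289.0 − (-280.0) = -9.0 m east.
Residual distance = √((-32.6)² + (-9.0)²) = 33.8 m.

34 m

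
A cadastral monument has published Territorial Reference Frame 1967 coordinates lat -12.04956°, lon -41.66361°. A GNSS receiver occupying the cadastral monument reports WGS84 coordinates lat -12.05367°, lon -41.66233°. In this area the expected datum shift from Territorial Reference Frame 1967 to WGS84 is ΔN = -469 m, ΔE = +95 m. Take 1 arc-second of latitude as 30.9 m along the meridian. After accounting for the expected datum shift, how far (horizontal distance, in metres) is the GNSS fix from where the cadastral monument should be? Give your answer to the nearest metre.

46 m

Observed coordinate differences: Δφ = -0.00411°, Δλ = +0.00128°.
Converting to metres (1° lat = 111240 m, cos φ = 0.977967): observed ΔN = -457.2 m, observed ΔE = 139.3 m.
Subtracting the expected shift leaves a residual of -457.2 − (-469) = 11.8 m north and 139.3 − (95) = 44.3 m east.
Residual distance = √(11.8² + 44.3²) = 45.8 m.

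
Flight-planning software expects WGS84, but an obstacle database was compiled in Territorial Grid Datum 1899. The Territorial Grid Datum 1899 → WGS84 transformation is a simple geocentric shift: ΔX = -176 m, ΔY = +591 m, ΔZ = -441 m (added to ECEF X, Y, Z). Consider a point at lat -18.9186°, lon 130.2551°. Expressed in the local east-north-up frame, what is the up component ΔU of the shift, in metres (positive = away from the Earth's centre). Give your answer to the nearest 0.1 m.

The local up (radial) axis is (cos φ cos λ, cos φ sin λ, sin φ), giving ΔU = 107.586 + 426.671 + 142.983 = 677.24 m.

ΔU = 677.2 m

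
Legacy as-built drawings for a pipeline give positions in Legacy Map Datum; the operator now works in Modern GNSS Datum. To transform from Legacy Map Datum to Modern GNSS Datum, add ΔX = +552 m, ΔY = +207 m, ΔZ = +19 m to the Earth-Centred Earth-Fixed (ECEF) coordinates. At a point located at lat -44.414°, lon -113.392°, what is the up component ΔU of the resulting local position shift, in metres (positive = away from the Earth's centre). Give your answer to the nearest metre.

The local up (radial) axis is (cos φ cos λ, cos φ sin λ, sin φ), giving ΔU = -156.543 − 135.708 − 13.297 = -305.55 m.

ΔU = -306 m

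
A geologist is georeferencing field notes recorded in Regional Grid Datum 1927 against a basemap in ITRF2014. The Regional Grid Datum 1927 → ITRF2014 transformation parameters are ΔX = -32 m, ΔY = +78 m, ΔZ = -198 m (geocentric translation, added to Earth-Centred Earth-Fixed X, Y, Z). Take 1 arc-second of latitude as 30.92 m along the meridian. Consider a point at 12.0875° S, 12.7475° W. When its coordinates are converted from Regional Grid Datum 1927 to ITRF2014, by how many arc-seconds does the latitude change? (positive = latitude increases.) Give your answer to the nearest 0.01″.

Δφ = -6.59″

sin φ = -0.209405, cos φ = 0.977829, sin λ = -0.220655, cos λ = 0.975352.
North component: ΔN = −sin φ cos λ·ΔX − sin φ sin λ·ΔY + cos φ·ΔZ = −(-0.209405)(0.975352)(-32) − (-0.209405)(-0.220655)(78) + (0.977829)(-198) = -203.75 m.
1° of latitude spans 3600 × 30.92 = 111312 m, so Δφ = -203.75 / 111312 × 3600 = -6.590″.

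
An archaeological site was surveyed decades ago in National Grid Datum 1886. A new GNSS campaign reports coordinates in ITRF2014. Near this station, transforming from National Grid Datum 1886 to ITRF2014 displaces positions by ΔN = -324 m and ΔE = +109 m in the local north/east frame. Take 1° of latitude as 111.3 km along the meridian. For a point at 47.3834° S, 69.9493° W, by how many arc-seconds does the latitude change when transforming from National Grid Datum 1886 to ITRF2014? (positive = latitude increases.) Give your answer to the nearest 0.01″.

Δφ = -10.48″

1° of latitude = 111.3 km, so Δφ = -324.0 / 111300 = -0.0029111° = -10.480″.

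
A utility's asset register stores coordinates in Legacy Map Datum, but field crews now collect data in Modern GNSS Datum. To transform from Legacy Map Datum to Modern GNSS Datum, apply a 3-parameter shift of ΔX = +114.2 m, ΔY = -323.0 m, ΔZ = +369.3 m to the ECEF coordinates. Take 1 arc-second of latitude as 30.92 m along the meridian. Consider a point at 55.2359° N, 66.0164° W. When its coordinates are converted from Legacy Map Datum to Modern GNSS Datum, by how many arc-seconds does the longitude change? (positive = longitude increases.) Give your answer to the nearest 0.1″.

Δλ = -1.5″

sin φ = 0.821507, cos φ = 0.570199, sin λ = -0.913662, cos λ = 0.406475.
East component: ΔE = −sin λ·ΔX + cos λ·ΔY = −(-0.913662)(114.2) + (0.406475)(-323.0) = -26.95 m.
1° of latitude spans 3600 × 30.92 = 111312 m; at latitude φ, 1° of longitude spans that × cos φ = 63470.0 m, so Δλ = -26.95 / 63470.0 × 3600 = -1.529″.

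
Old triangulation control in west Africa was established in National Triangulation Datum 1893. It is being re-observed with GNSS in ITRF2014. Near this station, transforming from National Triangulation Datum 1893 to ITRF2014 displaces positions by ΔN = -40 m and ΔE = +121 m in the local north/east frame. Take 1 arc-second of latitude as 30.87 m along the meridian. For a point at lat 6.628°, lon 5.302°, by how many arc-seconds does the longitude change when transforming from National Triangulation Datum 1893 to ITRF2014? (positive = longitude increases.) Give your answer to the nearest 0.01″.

Δλ = 3.95″

At latitude 6.628°, cos φ = 0.993316.
1″ of longitude at this latitude = 30.87 × cos φ = 30.6637 m, so Δλ = 121.0 / 30.6637 = 3.946″.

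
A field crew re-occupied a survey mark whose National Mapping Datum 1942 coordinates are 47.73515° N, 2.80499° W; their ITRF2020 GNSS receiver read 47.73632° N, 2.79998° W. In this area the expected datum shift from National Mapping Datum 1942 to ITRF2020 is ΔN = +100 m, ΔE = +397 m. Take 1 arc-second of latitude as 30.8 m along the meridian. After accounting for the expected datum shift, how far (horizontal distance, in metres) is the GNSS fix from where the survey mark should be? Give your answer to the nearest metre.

Observed coordinate differences: Δφ = +0.00117°, Δλ = +0.00501°.
Converting to metres (1° lat = 110880 m, cos φ = 0.672559): observed ΔN = 129.7 m, observed ΔE = 373.6 m.
Subtracting the expected shift leaves a residual of 129.7 − (100) = 29.7 m north and 373.6 − (397) = -23.4 m east.
Residual distance = √(29.7² + (-23.4)²) = 37.8 m.

38 m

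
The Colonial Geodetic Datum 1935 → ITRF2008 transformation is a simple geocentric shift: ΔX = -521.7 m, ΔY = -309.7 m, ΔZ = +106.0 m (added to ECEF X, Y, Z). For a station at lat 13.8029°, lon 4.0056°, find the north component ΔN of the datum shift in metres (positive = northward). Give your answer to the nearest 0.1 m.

ΔN = 232.3 m

At φ = 13.8029°, λ = 4.0056°: sin φ = 0.238583, cos φ = 0.971122, sin λ = 0.069854, cos λ = 0.997557.
ΔN = −sin φ cos λ·ΔX − sin φ sin λ·ΔY + cos φ·ΔZ = −(0.238583)(0.997557)(-521.7) − (0.238583)(0.069854)(-309.7) + (0.971122)(106.0) = 232.26 m.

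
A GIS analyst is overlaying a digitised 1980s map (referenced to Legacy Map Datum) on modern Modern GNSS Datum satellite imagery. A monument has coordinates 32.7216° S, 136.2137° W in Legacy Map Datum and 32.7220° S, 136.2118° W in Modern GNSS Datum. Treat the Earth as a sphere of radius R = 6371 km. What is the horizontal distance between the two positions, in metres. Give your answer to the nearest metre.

183 m

Δφ = -32.7220° − -32.7216° = -0.0004°; Δλ = -136.2118° − -136.2137° = +0.0019°.
1° along a meridian = πR/180 = 111195 m.
ΔN = Δφ × 111195 = -44.5 m; ΔE = Δλ × 111195 × cos(-32.7216°) = +0.0019 × 111195 × 0.841307 = 177.7 m.
Distance = √(ΔE² + ΔN²) = √(177.7² + (-44.5)²) = 183.2 m.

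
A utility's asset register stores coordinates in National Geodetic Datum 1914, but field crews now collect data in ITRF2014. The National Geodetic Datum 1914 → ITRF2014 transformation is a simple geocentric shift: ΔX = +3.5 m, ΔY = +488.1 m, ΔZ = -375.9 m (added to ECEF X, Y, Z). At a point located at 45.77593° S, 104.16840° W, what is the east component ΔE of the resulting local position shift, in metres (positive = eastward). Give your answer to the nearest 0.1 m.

The local east axis at (φ, λ) is (−sin λ, cos λ, 0), so ΔE = −sin(-104.16840°)·3.5 + cos(-104.16840°)·488.1 = -116.08 m.

ΔE = -116.1 m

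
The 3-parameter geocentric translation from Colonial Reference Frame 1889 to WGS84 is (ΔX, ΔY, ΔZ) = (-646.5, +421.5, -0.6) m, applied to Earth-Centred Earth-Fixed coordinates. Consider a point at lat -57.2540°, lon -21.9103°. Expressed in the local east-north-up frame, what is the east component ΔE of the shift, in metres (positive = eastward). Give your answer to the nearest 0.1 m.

ΔE = 149.8 m

The local east axis at (φ, λ) is (−sin λ, cos λ, 0), so ΔE = −sin(-21.9103°)·(-646.5) + cos(-21.9103°)·421.5 = 149.81 m.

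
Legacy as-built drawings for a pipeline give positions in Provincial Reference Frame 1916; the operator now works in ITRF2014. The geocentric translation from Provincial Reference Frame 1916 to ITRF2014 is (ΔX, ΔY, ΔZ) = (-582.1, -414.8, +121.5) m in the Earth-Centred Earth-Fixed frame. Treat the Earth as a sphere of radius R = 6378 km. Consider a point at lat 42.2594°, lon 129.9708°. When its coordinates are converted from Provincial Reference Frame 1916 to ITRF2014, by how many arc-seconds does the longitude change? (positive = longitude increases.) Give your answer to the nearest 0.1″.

sin φ = 0.672488, cos φ = 0.740108, sin λ = 0.766372, cos λ = -0.642397.
East component: ΔE = −sin λ·ΔX + cos λ·ΔY = −(0.766372)(-582.1) + (-0.642397)(-414.8) = 712.57 m.
1° of latitude spans πR/180 = 111317 m; at latitude φ, 1° of longitude spans that × cos φ = 82386.7 m, so Δλ = 712.57 / 82386.7 × 3600 = 31.137″.

Δλ = 31.1″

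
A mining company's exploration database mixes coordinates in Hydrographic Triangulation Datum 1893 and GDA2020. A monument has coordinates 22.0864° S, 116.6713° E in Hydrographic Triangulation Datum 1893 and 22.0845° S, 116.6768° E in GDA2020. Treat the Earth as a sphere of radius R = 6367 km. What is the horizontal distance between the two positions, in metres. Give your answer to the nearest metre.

604 m

Δφ = -22.0845° − -22.0864° = +0.0019°; Δλ = 116.6768° − 116.6713° = +0.0055°.
1° along a meridian = πR/180 = 111125 m.
ΔN = Δφ × 111125 = 211.1 m; ΔE = Δλ × 111125 × cos(-22.0864°) = +0.0055 × 111125 × 0.926618 = 566.3 m.
Distance = √(ΔE² + ΔN²) = √(566.3² + 211.1²) = 604.4 m.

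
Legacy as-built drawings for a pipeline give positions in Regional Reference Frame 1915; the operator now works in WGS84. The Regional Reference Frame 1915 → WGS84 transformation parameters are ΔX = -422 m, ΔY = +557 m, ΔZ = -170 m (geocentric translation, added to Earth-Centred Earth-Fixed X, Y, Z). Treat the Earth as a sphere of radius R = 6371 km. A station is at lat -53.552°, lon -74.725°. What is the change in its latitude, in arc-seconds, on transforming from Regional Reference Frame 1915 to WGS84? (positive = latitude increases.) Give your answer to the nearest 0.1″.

sin φ = -0.804396, cos φ = 0.594093, sin λ = -0.964672, cos λ = 0.263452.
North component: ΔN = −sin φ cos λ·ΔX − sin φ sin λ·ΔY + cos φ·ΔZ = −(-0.804396)(0.263452)(-422) − (-0.804396)(-0.964672)(557) + (0.594093)(-170) = -622.65 m.
1° of latitude spans πR/180 = 111195 m, so Δφ = -622.65 / 111195 × 3600 = -20.159″.

Δφ = -20.2″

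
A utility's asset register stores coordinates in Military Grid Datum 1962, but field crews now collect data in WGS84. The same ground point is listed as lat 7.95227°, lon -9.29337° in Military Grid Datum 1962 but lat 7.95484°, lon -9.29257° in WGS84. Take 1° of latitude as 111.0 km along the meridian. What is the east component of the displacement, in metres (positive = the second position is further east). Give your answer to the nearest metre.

ΔE = 88 m

Δφ = 7.95484° − 7.95227° = +0.00257°; Δλ = -9.29257° − -9.29337° = +0.00080°.
ΔN = Δφ × 111000 = 285.3 m; ΔE = Δλ × 111000 × cos(7.95227°) = +0.00080 × 111000 × 0.990384 = 87.9 m.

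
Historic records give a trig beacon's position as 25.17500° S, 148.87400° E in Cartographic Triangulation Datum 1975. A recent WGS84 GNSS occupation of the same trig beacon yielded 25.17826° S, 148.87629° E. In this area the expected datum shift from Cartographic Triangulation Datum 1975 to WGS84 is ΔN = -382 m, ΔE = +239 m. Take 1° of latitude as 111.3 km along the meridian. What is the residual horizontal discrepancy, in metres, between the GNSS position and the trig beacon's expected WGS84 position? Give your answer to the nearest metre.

21 m

Observed coordinate differences: Δφ = -0.00326°, Δλ = +0.00229°.
Converting to metres (1° lat = 111300 m, cos φ = 0.905013): observed ΔN = -362.8 m, observed ΔE = 230.7 m.
Subtracting the expected shift leaves a residual of -362.8 − (-382) = 19.2 m north and 230.7 − (239) = -8.3 m east.
Residual distance = √(19.2² + (-8.3)²) = 20.9 m.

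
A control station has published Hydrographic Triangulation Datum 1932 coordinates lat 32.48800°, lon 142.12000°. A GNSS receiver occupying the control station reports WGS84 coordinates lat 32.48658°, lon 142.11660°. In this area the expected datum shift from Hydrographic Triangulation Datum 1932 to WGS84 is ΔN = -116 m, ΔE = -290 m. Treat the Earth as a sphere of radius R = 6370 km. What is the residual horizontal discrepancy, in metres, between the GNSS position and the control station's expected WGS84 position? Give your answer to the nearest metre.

51 m

Observed coordinate differences: Δφ = -0.00142°, Δλ = -0.00340°.
Converting to metres (1° lat = 111177 m, cos φ = 0.843504): observed ΔN = -157.9 m, observed ΔE = -318.8 m.
Subtracting the expected shift leaves a residual of -157.9 − (-116) = -41.9 m north and -318.8 − (-290) = -28.8 m east.
Residual distance = √((-41.9)² + (-28.8)²) = 50.8 m.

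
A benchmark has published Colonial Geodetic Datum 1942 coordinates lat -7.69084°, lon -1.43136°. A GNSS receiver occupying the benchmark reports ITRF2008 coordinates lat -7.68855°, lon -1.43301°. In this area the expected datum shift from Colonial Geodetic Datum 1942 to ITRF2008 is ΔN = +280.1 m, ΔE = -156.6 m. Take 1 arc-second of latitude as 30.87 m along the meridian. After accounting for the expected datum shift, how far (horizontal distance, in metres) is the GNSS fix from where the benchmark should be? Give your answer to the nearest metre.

36 m

Observed coordinate differences: Δφ = +0.00229°, Δλ = -0.00165°.
Converting to metres (1° lat = 111132 m, cos φ = 0.991005): observed ΔN = 254.5 m, observed ΔE = -181.7 m.
Subtracting the expected shift leaves a residual of 254.5 − (280.1) = -25.6 m north and -181.7 − (-156.6) = -25.1 m east.
Residual distance = √((-25.6)² + (-25.1)²) = 35.9 m.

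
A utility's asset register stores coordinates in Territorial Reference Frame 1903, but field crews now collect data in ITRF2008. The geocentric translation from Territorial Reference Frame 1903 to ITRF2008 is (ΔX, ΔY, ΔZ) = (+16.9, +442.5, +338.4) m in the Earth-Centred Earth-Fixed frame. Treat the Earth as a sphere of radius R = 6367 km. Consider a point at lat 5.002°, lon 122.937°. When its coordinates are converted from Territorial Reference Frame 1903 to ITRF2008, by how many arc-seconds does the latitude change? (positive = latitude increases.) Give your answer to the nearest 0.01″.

sin φ = 0.087191, cos φ = 0.996192, sin λ = 0.839269, cos λ = -0.543717.
North component: ΔN = −sin φ cos λ·ΔX − sin φ sin λ·ΔY + cos φ·ΔZ = −(0.087191)(-0.543717)(16.9) − (0.087191)(0.839269)(442.5) + (0.996192)(338.4) = 305.53 m.
1° of latitude spans πR/180 = 111125 m, so Δφ = 305.53 / 111125 × 3600 = 9.898″.

Δφ = 9.90″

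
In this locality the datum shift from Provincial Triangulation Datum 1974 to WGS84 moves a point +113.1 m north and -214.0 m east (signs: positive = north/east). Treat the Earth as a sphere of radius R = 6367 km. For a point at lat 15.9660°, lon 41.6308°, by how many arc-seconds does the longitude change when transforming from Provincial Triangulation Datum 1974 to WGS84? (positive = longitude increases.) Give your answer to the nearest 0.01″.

At latitude 15.9660°, cos φ = 0.961425.
One radian of longitude at latitude φ spans R cos φ, so Δλ = ΔE / (R cos φ) = -214.0 / (6367000 × 0.961425) = -3.4959e-05 rad = -7.211″.

Δλ = -7.21″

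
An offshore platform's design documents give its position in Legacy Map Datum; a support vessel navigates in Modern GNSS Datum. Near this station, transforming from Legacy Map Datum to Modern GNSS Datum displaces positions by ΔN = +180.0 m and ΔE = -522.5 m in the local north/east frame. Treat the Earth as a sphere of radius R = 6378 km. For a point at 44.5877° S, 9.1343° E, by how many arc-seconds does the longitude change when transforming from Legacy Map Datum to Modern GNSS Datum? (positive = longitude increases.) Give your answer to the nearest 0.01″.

At latitude -44.5877°, cos φ = 0.712177.
One radian of longitude at latitude φ spans R cos φ, so Δλ = ΔE / (R cos φ) = -522.5 / (6378000 × 0.712177) = -1.1503e-04 rad = -23.727″.

Δλ = -23.73″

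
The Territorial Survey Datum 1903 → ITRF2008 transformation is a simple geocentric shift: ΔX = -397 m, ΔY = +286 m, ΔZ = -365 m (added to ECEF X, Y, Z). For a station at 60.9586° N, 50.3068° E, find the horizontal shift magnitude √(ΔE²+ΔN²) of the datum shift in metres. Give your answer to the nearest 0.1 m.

The local east axis at (φ, λ) is (−sin λ, cos λ, 0), so ΔE = −sin(50.3068°)·(-397) + cos(50.3068°)·286 = 488.14 m.
The local north axis is (−sin φ cos λ, −sin φ sin λ, cos φ), giving ΔN = 221.675 − 192.400 − 177.186 = -147.91 m.
Horizontal magnitude = √(ΔE² + ΔN²) = √(488.14² + (-147.91)²) = 510.06 m.

510.1 m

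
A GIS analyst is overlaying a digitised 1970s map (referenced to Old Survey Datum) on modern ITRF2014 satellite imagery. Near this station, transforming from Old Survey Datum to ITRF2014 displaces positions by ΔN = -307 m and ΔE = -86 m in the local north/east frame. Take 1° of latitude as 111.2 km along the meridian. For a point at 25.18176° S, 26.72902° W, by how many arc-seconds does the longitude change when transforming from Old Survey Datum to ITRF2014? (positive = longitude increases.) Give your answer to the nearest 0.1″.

At latitude -25.18176°, cos φ = 0.904963.
1° of longitude at this latitude = 111.2 × cos φ = 100.63 km, so Δλ = -86.0 / 100631.8 = -0.0008546° = -3.077″.

Δλ = -3.1″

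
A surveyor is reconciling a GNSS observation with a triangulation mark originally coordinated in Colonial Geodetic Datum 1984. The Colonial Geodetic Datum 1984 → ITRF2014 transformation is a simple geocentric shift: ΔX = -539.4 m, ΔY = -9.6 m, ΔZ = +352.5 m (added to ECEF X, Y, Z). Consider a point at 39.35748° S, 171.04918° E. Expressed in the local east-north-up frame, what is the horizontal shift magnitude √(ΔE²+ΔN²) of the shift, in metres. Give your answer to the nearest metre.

The local east axis at (φ, λ) is (−sin λ, cos λ, 0), so ΔE = −sin(171.04918°)·(-539.4) + cos(171.04918°)·(-9.6) = 93.41 m.
The local north axis is (−sin φ cos λ, −sin φ sin λ, cos φ), giving ΔN = 337.899 − 0.947 + 272.555 = 609.51 m.
Horizontal magnitude = √(ΔE² + ΔN²) = √(93.41² + 609.51²) = 616.62 m.

617 m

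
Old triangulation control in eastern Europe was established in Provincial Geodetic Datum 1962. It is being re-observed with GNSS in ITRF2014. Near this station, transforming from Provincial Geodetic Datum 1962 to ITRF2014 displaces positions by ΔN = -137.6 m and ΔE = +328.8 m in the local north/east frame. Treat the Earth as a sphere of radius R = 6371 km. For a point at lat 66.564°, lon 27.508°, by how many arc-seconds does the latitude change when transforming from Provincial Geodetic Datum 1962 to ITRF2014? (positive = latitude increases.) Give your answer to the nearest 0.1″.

Δφ = -4.5″

On a sphere of radius R, 1 rad of latitude = R, so Δφ = ΔN / R = -137.6 / 6371000 = -2.1598e-05 rad = -4.455″.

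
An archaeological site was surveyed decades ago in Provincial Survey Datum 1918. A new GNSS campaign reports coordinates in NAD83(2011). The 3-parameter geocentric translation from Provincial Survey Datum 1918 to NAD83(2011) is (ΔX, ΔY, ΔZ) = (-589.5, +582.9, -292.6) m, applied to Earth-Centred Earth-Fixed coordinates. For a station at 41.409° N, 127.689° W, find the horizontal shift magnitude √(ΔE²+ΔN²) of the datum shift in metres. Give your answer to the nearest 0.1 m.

The local east axis at (φ, λ) is (−sin λ, cos λ, 0), so ΔE = −sin(-127.689°)·(-589.5) + cos(-127.689°)·582.9 = -822.87 m.
The local north axis is (−sin φ cos λ, −sin φ sin λ, cos φ), giving ΔN = -238.383 + 305.099 − 219.452 = -152.74 m.
Horizontal magnitude = √(ΔE² + ΔN²) = √((-822.87)² + (-152.74)²) = 836.92 m.

836.9 m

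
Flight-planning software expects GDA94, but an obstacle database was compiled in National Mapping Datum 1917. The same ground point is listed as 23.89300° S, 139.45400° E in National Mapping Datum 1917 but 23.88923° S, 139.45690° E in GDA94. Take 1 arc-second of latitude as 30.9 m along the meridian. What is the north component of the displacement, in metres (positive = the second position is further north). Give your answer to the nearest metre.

ΔN = 419 m

Δφ = -23.88923° − -23.89300° = +0.00377°; Δλ = 139.45690° − 139.45400° = +0.00290°.
1° of latitude = 3600 × 30.90 = 111240 m.
ΔN = Δφ × 111240 = 419.4 m; ΔE = Δλ × 111240 × cos(-23.89300°) = +0.00290 × 111240 × 0.914303 = 295.0 m.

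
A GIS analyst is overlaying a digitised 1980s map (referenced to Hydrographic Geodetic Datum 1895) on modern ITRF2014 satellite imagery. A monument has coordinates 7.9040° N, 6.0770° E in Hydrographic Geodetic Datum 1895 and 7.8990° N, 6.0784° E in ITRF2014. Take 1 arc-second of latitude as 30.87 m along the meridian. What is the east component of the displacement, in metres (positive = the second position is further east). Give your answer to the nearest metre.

Δφ = 7.8990° − 7.9040° = -0.0050°; Δλ = 6.0784° − 6.0770° = +0.0014°.
1° of latitude = 3600 × 30.87 = 111132 m.
ΔN = Δφ × 111132 = -555.7 m; ΔE = Δλ × 111132 × cos(7.9040°) = +0.0014 × 111132 × 0.990500 = 154.1 m.

ΔE = 154 m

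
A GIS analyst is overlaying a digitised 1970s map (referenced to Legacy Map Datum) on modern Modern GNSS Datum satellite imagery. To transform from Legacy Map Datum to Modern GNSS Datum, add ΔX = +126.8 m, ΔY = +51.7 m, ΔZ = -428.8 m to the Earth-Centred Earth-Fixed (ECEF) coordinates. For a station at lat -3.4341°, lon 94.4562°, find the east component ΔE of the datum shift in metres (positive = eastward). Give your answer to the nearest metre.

The local east axis at (φ, λ) is (−sin λ, cos λ, 0), so ΔE = −sin(94.4562°)·126.8 + cos(94.4562°)·51.7 = -130.43 m.

ΔE = -130 m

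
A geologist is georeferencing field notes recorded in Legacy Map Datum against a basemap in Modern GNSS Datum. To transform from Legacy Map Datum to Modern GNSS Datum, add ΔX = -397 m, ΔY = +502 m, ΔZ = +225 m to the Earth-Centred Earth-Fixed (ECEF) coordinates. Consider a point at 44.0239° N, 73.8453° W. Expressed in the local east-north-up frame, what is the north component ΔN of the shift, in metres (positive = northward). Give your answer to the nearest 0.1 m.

The local north axis is (−sin φ cos λ, −sin φ sin λ, cos φ), giving ΔN = 76.764 + 335.094 + 161.786 = 573.64 m.

ΔN = 573.6 m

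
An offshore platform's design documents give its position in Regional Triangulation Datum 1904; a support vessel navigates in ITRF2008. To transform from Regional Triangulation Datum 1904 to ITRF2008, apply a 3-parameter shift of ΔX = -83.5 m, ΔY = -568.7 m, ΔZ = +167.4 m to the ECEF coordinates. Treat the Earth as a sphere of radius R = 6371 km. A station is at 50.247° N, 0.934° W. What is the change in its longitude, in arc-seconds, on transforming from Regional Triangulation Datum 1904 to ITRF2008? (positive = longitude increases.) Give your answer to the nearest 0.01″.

sin φ = 0.768808, cos φ = 0.639479, sin λ = -0.016301, cos λ = 0.999867.
East component: ΔE = −sin λ·ΔX + cos λ·ΔY = −(-0.016301)(-83.5) + (0.999867)(-568.7) = -569.99 m.
1° of latitude spans πR/180 = 111195 m; at latitude φ, 1° of longitude spans that × cos φ = 71106.8 m, so Δλ = -569.99 / 71106.8 × 3600 = -28.857″.

Δλ = -28.86″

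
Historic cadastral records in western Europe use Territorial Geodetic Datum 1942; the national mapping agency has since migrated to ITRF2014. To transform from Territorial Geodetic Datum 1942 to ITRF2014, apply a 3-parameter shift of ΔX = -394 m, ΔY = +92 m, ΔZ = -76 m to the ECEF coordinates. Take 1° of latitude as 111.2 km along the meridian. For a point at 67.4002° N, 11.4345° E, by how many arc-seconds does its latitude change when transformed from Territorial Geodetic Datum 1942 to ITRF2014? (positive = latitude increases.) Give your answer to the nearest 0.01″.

Δφ = 10.05″

sin φ = 0.923212, cos φ = 0.384292, sin λ = 0.198248, cos λ = 0.980152.
North component: ΔN = −sin φ cos λ·ΔX − sin φ sin λ·ΔY + cos φ·ΔZ = −(0.923212)(0.980152)(-394) − (0.923212)(0.198248)(92) + (0.384292)(-76) = 310.48 m.
1° of latitude spans 111200 m, so Δφ = 310.48 / 111200 × 3600 = 10.052″.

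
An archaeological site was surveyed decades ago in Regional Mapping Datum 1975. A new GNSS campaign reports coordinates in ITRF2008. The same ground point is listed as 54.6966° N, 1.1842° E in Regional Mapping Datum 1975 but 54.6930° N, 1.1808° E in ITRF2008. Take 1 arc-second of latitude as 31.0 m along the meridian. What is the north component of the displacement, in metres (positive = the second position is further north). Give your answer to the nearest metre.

Δφ = 54.6930° − 54.6966° = -0.0036°; Δλ = 1.1808° − 1.1842° = -0.0034°.
1° of latitude = 3600 × 31.00 = 111600 m.
ΔN = Δφ × 111600 = -401.8 m; ΔE = Δλ × 111600 × cos(54.6966°) = -0.0034 × 111600 × 0.577906 = -219.3 m.

ΔN = -402 m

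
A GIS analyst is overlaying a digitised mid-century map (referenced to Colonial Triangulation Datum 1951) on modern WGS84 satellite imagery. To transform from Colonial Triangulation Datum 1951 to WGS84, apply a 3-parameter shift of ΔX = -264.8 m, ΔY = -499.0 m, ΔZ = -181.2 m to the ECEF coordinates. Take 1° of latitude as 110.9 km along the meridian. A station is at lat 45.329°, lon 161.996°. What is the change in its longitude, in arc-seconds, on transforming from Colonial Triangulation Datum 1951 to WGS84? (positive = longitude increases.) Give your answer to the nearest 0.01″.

sin φ = 0.711155, cos φ = 0.703035, sin λ = 0.309083, cos λ = -0.951035.
East component: ΔE = −sin λ·ΔX + cos λ·ΔY = −(0.309083)(-264.8) + (-0.951035)(-499.0) = 556.41 m.
1° of latitude spans 110900 m; at latitude φ, 1° of longitude spans that × cos φ = 77966.6 m, so Δλ = 556.41 / 77966.6 × 3600 = 25.692″.

Δλ = 25.69″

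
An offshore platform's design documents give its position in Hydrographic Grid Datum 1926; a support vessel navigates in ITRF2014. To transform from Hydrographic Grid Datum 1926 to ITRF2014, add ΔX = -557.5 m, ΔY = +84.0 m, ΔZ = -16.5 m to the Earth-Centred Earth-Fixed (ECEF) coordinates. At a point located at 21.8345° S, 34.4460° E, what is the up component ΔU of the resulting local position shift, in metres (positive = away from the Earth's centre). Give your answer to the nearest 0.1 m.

ΔU = -376.5 m

At φ = -21.8345°, λ = 34.4460°: sin φ = -0.371927, cos φ = 0.928262, sin λ = 0.565629, cos λ = 0.824660.
ΔU = cos φ cos λ·ΔX + cos φ sin λ·ΔY + sin φ·ΔZ = (0.928262)(0.824660)(-557.5) + (0.928262)(0.565629)(84.0) + (-0.371927)(-16.5) = -376.53 m.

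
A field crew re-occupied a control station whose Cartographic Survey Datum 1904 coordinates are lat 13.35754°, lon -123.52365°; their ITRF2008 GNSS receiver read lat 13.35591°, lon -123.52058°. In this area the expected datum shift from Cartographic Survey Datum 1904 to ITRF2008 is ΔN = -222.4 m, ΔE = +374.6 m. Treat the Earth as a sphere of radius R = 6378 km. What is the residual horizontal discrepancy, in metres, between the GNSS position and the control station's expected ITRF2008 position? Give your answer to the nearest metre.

Observed coordinate differences: Δφ = -0.00163°, Δλ = +0.00307°.
Converting to metres (1° lat = 111317 m, cos φ = 0.972947): observed ΔN = -181.4 m, observed ΔE = 332.5 m.
Subtracting the expected shift leaves a residual of -181.4 − (-222.4) = 41.0 m north and 332.5 − (374.6) = -42.1 m east.
Residual distance = √(41.0² + (-42.1)²) = 58.7 m.

59 m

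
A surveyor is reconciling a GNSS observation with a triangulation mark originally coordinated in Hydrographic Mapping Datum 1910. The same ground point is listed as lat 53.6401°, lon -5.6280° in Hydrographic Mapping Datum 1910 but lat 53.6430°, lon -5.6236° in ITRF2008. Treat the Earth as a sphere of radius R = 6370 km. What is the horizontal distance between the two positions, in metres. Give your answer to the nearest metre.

434 m

Δφ = 53.6430° − 53.6401° = +0.0029°; Δλ = -5.6236° − -5.6280° = +0.0044°.
1° along a meridian = πR/180 = 111177 m.
ΔN = Δφ × 111177 = 322.4 m; ΔE = Δλ × 111177 × cos(53.6401°) = +0.0044 × 111177 × 0.592855 = 290.0 m.
Distance = √(ΔE² + ΔN²) = √(290.0² + 322.4²) = 433.7 m.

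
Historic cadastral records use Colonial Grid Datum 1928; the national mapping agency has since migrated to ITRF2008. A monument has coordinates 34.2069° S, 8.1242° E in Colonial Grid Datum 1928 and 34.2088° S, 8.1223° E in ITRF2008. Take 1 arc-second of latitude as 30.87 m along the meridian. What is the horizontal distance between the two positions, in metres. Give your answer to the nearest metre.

274 m

Δφ = -34.2088° − -34.2069° = -0.0019°; Δλ = 8.1223° − 8.1242° = -0.0019°.
1° of latitude = 3600 × 30.87 = 111132 m.
ΔN = Δφ × 111132 = -211.2 m; ΔE = Δλ × 111132 × cos(-34.2069°) = -0.0019 × 111132 × 0.827013 = -174.6 m.
Distance = √(ΔE² + ΔN²) = √((-174.6)² + (-211.2)²) = 274.0 m.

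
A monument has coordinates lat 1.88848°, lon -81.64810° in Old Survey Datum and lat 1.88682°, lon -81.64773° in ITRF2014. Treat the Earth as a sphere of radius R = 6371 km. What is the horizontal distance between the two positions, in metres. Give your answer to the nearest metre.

Δφ = 1.88682° − 1.88848° = -0.00166°; Δλ = -81.64773° − -81.64810° = +0.00037°.
1° along a meridian = πR/180 = 111195 m.
ΔN = Δφ × 111195 = -184.6 m; ΔE = Δλ × 111195 × cos(1.88848°) = +0.00037 × 111195 × 0.999457 = 41.1 m.
Distance = √(ΔE² + ΔN²) = √(41.1² + (-184.6)²) = 189.1 m.

189 m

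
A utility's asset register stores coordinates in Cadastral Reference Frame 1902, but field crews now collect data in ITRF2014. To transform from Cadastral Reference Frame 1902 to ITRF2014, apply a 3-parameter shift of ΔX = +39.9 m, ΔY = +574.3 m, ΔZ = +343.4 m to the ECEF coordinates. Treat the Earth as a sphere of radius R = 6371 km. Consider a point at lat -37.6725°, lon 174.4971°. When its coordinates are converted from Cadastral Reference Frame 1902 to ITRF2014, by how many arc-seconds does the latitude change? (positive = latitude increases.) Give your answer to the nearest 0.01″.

Δφ = 9.10″

sin φ = -0.611147, cos φ = 0.791517, sin λ = 0.095896, cos λ = -0.995391.
North component: ΔN = −sin φ cos λ·ΔX − sin φ sin λ·ΔY + cos φ·ΔZ = −(-0.611147)(-0.995391)(39.9) − (-0.611147)(0.095896)(574.3) + (0.791517)(343.4) = 281.19 m.
1° of latitude spans πR/180 = 111195 m, so Δφ = 281.19 / 111195 × 3600 = 9.104″.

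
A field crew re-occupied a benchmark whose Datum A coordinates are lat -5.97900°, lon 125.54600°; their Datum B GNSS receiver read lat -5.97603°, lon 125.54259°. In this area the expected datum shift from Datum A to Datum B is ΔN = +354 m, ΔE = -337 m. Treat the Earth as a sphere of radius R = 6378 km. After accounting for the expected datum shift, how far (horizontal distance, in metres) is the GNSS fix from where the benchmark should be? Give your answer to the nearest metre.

Observed coordinate differences: Δφ = +0.00297°, Δλ = -0.00341°.
Converting to metres (1° lat = 111317 m, cos φ = 0.994560): observed ΔN = 330.6 m, observed ΔE = -377.5 m.
Subtracting the expected shift leaves a residual of 330.6 − (354) = -23.4 m north and -377.5 − (-337) = -40.5 m east.
Residual distance = √((-23.4)² + (-40.5)²) = 46.8 m.

47 m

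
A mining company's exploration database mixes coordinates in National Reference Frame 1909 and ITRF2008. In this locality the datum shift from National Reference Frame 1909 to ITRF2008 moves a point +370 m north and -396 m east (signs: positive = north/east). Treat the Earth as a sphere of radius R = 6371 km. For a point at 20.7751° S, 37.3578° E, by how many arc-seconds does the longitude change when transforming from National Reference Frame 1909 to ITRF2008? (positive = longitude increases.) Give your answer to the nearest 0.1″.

At latitude -20.7751°, cos φ = 0.934980.
One radian of longitude at latitude φ spans R cos φ, so Δλ = ΔE / (R cos φ) = -396.0 / (6371000 × 0.934980) = -6.6479e-05 rad = -13.712″.

Δλ = -13.7″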